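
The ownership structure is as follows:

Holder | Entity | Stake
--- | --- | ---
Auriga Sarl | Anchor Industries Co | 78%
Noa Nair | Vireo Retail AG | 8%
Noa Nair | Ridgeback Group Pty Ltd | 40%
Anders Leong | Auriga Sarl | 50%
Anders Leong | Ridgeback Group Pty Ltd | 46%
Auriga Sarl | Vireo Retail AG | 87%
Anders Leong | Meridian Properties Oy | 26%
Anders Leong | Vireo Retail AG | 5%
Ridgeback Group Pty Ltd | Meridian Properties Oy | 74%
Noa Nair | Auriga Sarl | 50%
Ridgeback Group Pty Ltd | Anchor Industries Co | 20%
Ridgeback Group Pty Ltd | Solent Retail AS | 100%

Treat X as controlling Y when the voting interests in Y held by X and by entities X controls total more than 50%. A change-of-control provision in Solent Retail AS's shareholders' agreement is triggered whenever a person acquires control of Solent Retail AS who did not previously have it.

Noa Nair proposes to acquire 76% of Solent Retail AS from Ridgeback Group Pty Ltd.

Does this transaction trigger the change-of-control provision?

The purchase adds only to Noa's holdings (Ridgeback's stake shrinks), so Noa is the only person who could newly come to control Solent.
Noa's largest direct stake is 50% in Auriga, which does not meet the threshold, so Noa controls no company.
Neither Noa nor any entity Noa controls holds any voting interest in Solent.
So before the transaction, Noa does not control Solent.
After the purchase, Noa holds 76% of Solent directly, and Ridgeback's stake falls to 24%.
Noa holds 76% of Solent, so Noa controls Solent.
Noa did not control Solent before and does after, so the clause is triggered.

Yes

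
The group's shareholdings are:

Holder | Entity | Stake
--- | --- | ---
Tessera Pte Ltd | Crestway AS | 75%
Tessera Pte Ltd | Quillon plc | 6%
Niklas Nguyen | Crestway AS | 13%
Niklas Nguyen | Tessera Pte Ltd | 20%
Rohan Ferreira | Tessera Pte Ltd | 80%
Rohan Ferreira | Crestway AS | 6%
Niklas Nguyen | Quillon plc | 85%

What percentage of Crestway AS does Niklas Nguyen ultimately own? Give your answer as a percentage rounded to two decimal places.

Niklas reaches Crestway along 2 paths.
Direct stake: 13% = 13%.
Via Tessera: 20% × 75% = 15%.
Total: 13% + 15% = 28%.
Rounded: 28.00%.

28.00%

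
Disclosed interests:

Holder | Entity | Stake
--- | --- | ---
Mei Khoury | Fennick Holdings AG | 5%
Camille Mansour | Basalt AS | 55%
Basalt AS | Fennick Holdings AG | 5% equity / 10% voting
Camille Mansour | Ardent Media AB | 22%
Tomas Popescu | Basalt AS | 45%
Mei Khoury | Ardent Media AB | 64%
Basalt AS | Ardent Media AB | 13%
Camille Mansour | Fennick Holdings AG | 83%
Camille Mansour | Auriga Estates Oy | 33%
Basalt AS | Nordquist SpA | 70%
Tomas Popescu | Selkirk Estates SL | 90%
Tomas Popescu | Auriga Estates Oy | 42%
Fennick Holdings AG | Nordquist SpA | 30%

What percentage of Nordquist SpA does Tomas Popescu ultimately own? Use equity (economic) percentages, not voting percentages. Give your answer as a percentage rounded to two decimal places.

32.18%

Tomas reaches Nordquist along 2 paths.
Via Basalt → Fennick: 45% × 5% × 30% = 0.675%.
Via Basalt: 45% × 70% = 31.5%.
Total: 0.675% + 31.5% = 32.175%.
Rounded: 32.18%.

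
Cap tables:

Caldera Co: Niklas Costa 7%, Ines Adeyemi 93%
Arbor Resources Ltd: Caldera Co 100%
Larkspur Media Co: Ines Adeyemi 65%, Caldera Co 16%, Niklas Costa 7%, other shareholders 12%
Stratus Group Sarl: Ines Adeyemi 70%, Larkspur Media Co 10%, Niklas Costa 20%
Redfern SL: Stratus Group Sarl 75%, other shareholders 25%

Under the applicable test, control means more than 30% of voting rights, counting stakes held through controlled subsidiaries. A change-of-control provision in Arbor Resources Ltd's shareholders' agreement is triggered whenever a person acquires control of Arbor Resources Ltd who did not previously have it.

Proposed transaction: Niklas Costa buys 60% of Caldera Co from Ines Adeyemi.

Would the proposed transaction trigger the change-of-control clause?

The purchase adds only to Niklas's holdings (Ines's stake shrinks), so Niklas is the only person who could newly come to control Arbor.
Niklas's largest direct stake is 20% in Stratus, which does not meet the threshold, so Niklas controls no company.
Neither Niklas nor any entity Niklas controls holds any voting interest in Arbor.
So before the transaction, Niklas does not control Arbor.
After the purchase, Niklas's direct stake in Caldera rises to 7% + 60% = 67%, and Ines's stake falls to 33%.
Niklas holds 67% of Caldera, so Niklas controls Caldera.
Caldera holds 100% of Arbor, so Niklas controls Arbor.
Niklas did not control Arbor before and does after, so the clause is triggered.

Yes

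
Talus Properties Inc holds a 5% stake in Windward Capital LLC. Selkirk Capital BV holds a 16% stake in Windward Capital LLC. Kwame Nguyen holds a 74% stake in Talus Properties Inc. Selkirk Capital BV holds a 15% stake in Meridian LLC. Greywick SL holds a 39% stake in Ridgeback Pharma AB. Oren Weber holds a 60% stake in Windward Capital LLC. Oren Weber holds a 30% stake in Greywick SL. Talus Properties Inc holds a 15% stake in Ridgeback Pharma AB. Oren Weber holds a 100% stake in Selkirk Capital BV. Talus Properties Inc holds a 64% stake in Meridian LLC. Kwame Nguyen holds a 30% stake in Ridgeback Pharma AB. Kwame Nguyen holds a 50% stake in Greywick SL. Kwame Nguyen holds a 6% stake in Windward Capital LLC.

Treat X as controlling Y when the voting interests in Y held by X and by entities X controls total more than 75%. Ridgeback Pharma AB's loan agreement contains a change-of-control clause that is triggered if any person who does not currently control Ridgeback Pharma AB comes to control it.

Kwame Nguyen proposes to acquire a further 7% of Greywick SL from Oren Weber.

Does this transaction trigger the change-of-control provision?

No

The purchase adds only to Kwame's holdings (Oren's stake shrinks), so Kwame is the only person who could newly come to control Ridgeback.
Kwame's largest direct stake is 74% in Talus, which does not meet the threshold, so Kwame controls no company.
In Ridgeback, Kwame's side holds only 30%, not > 75%.
So before the transaction, Kwame does not control Ridgeback.
After the purchase, Kwame's direct stake in Greywick rises to 50% + 7% = 57%, and Oren's stake falls to 23%.
Kwame's side now holds 57% of Greywick, not > 75%, so Kwame still does not control Greywick.
After the transaction, Kwame's side holds 30% of Ridgeback, not > 75%, so Kwame still does not control Ridgeback.
No new person acquires control, so the clause is not triggered.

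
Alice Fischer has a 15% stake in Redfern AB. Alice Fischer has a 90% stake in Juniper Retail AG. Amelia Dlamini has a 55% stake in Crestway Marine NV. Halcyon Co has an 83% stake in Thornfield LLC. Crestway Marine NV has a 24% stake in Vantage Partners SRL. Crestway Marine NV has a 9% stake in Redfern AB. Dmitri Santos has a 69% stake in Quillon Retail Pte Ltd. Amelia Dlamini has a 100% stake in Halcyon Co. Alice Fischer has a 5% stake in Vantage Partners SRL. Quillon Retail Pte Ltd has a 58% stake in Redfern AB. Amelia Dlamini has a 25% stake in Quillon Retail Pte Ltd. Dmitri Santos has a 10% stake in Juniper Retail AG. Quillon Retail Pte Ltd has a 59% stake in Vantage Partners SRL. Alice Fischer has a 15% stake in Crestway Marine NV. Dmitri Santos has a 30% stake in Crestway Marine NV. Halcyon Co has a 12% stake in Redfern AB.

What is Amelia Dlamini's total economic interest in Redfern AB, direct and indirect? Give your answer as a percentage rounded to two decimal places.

Amelia reaches Redfern along 3 paths.
Via Halcyon: 100% × 12% = 12%.
Via Quillon: 25% × 58% = 14.5%.
Via Crestway: 55% × 9% = 4.95%.
Total: 12% + 14.5% + 4.95% = 31.45%.

31.45%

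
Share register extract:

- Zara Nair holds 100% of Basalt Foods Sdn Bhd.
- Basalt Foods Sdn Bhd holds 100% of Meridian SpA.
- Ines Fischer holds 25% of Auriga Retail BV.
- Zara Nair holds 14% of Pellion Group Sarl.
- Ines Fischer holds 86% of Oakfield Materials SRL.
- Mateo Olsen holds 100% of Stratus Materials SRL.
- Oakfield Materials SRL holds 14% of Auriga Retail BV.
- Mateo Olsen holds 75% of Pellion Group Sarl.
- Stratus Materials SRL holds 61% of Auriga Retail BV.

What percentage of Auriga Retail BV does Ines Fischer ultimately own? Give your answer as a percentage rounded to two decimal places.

37.04%

Ines reaches Auriga along 2 paths.
Direct stake: 25% = 25%.
Via Oakfield: 86% × 14% = 12.04%.
Total: 25% + 12.04% = 37.04%.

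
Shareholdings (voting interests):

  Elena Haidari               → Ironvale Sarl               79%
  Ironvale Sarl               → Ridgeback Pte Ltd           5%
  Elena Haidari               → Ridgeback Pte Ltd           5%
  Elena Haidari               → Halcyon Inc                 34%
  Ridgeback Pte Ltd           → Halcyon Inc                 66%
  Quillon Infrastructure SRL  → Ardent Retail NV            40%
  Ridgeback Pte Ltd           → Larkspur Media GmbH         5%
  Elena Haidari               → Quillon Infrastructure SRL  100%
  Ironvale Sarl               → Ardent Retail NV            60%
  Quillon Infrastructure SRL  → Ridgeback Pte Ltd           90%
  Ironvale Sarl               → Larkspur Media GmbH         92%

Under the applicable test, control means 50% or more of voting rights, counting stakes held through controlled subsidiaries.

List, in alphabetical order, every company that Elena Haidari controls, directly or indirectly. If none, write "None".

Elena holds 79% of Ironvale, so Elena controls Ironvale.
Elena holds 100% of Quillon, so Elena controls Quillon.
Quillon and Elena and Ironvale together hold 90% + 5% + 5% = 100% of Ridgeback, so Elena controls Ridgeback.
Ironvale and Quillon together hold 60% + 40% = 100% of Ardent, so Elena controls Ardent.
Ridgeback and Elena together hold 66% + 34% = 100% of Halcyon, so Elena controls Halcyon.
Ridgeback and Ironvale together hold 5% + 92% = 97% of Larkspur, so Elena controls Larkspur.

Ardent Retail NV, Halcyon Inc, Ironvale Sarl, Larkspur Media GmbH, Quillon Infrastructure SRL, Ridgeback Pte Ltd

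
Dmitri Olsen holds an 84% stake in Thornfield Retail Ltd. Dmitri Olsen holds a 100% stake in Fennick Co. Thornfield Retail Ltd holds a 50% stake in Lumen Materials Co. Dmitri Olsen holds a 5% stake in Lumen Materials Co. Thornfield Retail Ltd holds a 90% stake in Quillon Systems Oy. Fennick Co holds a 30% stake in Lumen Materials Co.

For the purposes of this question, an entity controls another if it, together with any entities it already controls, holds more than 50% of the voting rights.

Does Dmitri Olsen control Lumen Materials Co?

Dmitri holds 84% of Thornfield, so Dmitri controls Thornfield.
Dmitri holds 100% of Fennick, so Dmitri controls Fennick.
Fennick and Dmitri and Thornfield together hold 30% + 5% + 50% = 85% of Lumen, so Dmitri controls Lumen.

Yes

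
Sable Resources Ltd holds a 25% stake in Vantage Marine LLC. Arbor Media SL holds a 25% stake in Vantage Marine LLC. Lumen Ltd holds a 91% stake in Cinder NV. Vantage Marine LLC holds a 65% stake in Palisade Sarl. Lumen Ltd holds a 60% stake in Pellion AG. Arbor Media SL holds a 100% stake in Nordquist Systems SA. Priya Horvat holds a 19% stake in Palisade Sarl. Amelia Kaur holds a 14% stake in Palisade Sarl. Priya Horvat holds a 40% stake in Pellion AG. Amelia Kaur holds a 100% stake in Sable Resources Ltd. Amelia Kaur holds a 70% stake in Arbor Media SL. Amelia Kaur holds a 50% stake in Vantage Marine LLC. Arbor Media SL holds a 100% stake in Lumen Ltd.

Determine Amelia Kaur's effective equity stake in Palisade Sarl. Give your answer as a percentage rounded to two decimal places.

Amelia reaches Palisade along 4 paths.
Via Sable → Vantage: 100% × 25% × 65% = 16.25%.
Via Arbor → Vantage: 70% × 25% × 65% = 11.375%.
Via Vantage: 50% × 65% = 32.5%.
Direct stake: 14% = 14%.
Total: 16.25% + 11.375% + 32.5% + 14% = 74.125%.
Rounded: 74.13%.

74.13%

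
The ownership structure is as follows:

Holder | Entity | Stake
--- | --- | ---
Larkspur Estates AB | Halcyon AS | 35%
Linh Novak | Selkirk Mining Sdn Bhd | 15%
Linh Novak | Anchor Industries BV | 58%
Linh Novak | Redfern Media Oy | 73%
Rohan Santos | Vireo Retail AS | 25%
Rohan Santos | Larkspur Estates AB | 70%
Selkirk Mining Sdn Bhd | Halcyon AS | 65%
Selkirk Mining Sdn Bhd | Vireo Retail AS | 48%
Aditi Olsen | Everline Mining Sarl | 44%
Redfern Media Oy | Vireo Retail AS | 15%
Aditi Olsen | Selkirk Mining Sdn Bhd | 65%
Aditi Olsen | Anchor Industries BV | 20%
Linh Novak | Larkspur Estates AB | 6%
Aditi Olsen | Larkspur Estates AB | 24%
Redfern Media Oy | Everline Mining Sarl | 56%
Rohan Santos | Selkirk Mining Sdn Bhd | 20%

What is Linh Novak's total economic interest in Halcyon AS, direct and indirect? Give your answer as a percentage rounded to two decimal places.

11.85%

Linh reaches Halcyon along 2 paths.
Via Selkirk: 15% × 65% = 9.75%.
Via Larkspur: 6% × 35% = 2.1%.
Total: 9.75% + 2.1% = 11.85%.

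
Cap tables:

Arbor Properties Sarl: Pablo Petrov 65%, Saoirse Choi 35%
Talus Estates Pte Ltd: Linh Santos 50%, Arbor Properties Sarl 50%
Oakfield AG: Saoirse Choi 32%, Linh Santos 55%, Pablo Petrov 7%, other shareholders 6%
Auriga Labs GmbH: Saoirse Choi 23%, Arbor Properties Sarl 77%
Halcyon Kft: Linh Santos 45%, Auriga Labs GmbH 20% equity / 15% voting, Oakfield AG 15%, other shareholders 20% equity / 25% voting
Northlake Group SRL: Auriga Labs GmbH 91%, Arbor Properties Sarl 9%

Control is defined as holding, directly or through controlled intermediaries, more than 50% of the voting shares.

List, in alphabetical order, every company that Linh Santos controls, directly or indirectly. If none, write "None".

Linh holds 55% of Oakfield, so Linh controls Oakfield.
Linh and Oakfield together hold 45% + 15% = 60% of Halcyon, so Linh controls Halcyon.
No other company's threshold is met.

Halcyon Kft, Oakfield AG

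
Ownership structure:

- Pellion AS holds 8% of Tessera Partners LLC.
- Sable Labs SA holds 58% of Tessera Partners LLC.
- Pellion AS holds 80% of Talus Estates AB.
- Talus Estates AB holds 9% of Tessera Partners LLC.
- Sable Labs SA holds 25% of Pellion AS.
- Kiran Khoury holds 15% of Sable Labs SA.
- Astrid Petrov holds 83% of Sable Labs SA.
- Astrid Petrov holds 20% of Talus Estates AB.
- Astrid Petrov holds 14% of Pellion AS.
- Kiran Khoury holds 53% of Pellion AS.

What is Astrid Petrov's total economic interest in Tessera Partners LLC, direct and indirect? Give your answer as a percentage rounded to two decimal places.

55.22%

Astrid reaches Tessera along 6 paths.
Via Sable: 83% × 58% = 48.14%.
Via Talus: 20% × 9% = 1.8%.
Via Sable → Pellion → Talus: 83% × 25% × 80% × 9% = 1.494%.
Via Pellion → Talus: 14% × 80% × 9% = 1.008%.
Via Sable → Pellion: 83% × 25% × 8% = 1.66%.
Via Pellion: 14% × 8% = 1.12%.
Total: 48.14% + 1.8% + 1.494% + 1.008% + 1.66% + 1.12% = 55.222%.
Rounded: 55.22%.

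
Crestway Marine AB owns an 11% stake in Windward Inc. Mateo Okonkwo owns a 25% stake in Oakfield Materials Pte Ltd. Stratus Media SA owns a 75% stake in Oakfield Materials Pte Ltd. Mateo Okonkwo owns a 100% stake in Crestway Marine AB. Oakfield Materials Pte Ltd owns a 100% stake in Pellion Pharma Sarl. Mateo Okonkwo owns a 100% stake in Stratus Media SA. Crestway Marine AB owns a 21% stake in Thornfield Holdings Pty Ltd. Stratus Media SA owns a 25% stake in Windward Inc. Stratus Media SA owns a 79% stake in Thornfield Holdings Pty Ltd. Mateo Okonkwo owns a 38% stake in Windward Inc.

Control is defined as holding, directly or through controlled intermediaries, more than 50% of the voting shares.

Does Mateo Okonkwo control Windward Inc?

Mateo holds 100% of Crestway, so Mateo controls Crestway.
Mateo holds 100% of Stratus, so Mateo controls Stratus.
Crestway and Stratus and Mateo together hold 11% + 25% + 38% = 74% of Windward, so Mateo controls Windward.

Yes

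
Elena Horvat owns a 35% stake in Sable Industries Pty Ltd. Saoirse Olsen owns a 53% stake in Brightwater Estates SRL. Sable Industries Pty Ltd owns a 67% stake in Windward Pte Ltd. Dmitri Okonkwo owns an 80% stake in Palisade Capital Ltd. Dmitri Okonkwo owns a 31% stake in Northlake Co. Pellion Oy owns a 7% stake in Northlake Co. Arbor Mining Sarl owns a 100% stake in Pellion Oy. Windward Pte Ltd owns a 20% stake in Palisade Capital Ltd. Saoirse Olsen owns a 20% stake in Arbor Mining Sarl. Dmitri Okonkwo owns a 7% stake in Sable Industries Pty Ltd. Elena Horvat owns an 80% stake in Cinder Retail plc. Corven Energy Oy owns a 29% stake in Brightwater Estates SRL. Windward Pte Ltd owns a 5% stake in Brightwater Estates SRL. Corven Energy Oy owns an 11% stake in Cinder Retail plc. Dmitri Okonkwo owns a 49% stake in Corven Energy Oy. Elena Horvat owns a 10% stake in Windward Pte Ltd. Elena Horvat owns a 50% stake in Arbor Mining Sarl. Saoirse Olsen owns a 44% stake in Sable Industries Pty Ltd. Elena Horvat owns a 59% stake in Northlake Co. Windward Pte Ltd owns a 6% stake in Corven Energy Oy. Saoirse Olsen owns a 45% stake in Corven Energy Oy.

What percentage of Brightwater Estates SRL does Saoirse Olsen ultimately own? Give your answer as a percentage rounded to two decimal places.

Saoirse reaches Brightwater along 4 paths.
Direct stake: 53% = 53%.
Via Sable → Windward: 44% × 67% × 5% = 1.474%.
Via Sable → Windward → Corven: 44% × 67% × 6% × 29% = 0.512952%.
Via Corven: 45% × 29% = 13.05%.
Total: 53% + 1.474% + 0.512952% + 13.05% = 68.036952%.
Rounded: 68.04%.

68.04%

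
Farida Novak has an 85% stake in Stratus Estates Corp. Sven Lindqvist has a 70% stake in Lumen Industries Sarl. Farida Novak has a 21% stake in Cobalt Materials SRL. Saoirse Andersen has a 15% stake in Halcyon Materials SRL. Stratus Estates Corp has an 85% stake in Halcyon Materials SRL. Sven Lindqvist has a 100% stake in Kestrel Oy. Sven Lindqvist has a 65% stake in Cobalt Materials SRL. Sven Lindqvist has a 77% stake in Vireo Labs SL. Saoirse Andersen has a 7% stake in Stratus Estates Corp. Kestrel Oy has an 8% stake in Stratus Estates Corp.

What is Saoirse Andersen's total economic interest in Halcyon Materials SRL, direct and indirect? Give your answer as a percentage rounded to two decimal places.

Saoirse reaches Halcyon along 2 paths.
Direct stake: 15% = 15%.
Via Stratus: 7% × 85% = 5.95%.
Total: 15% + 5.95% = 20.95%.

20.95%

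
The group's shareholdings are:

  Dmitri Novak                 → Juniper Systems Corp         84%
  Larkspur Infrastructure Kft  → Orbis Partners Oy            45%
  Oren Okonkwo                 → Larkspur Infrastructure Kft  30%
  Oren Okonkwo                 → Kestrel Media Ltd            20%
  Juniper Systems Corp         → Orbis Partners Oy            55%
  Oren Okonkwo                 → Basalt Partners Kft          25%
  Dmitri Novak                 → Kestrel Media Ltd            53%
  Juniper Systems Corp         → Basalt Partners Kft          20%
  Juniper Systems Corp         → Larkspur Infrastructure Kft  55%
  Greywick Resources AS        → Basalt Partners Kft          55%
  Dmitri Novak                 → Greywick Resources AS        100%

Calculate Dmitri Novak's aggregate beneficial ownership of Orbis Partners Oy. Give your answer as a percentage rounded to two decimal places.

Dmitri reaches Orbis along 2 paths.
Via Juniper → Larkspur: 84% × 55% × 45% = 20.79%.
Via Juniper: 84% × 55% = 46.2%.
Total: 20.79% + 46.2% = 66.99%.

66.99%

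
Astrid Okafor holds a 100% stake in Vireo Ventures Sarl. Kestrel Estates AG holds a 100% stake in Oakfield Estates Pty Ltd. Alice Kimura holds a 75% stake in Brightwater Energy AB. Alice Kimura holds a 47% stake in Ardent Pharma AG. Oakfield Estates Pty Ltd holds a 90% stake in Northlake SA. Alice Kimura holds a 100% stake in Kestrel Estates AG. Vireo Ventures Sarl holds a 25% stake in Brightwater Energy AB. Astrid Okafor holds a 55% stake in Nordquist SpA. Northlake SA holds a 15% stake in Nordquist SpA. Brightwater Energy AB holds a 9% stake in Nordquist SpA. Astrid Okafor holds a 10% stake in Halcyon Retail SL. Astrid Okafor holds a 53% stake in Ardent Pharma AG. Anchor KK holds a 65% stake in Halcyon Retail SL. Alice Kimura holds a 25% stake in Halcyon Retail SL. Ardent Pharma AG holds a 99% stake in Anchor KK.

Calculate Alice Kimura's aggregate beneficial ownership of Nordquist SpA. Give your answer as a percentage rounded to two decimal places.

Alice reaches Nordquist along 2 paths.
Via Brightwater: 75% × 9% = 6.75%.
Via Kestrel → Oakfield → Northlake: 100% × 100% × 90% × 15% = 13.5%.
Total: 6.75% + 13.5% = 20.25%.

20.25%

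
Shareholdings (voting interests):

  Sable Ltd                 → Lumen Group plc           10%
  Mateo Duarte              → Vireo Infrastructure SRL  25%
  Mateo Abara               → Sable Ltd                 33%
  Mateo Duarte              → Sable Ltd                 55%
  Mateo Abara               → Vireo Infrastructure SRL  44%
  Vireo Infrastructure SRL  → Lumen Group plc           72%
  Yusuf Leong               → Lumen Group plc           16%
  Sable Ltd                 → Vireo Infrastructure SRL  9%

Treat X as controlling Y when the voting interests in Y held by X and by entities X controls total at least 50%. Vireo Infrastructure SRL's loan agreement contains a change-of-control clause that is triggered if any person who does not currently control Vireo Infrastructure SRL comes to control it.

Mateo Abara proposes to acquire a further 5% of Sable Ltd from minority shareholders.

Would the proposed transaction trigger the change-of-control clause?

No

The purchase changes only Mateo Abara's holdings, so Mateo Abara is the only person who could newly come to control Vireo.
Mateo Abara's largest direct stake is 44% in Vireo, which does not meet the threshold, so Mateo Abara controls no company.
In Vireo, Mateo Abara's side holds only 44%, not ≥ 50%.
So before the transaction, Mateo Abara does not control Vireo.
After the purchase, Mateo Abara's direct stake in Sable rises to 33% + 5% = 38%.
Mateo Abara's side now holds 38% of Sable, not ≥ 50%, so Mateo Abara still does not control Sable.
After the transaction, Mateo Abara's side holds 44% of Vireo, not ≥ 50%, so Mateo Abara still does not control Vireo.
No new person acquires control, so the clause is not triggered.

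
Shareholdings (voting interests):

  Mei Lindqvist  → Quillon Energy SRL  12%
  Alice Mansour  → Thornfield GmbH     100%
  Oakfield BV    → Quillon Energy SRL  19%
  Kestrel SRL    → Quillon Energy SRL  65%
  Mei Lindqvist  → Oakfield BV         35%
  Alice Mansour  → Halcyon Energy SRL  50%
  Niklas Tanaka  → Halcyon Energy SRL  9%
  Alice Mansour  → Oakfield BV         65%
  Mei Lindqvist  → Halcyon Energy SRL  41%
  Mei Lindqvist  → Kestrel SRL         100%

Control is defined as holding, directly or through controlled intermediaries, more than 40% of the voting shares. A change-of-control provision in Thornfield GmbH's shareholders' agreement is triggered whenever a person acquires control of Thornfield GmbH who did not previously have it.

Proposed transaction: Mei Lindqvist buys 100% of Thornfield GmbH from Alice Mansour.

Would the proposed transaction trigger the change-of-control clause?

Yes

The purchase adds only to Mei's holdings (Alice's stake shrinks), so Mei is the only person who could newly come to control Thornfield.
Mei holds 41% of Halcyon, so Mei controls Halcyon.
Mei holds 100% of Kestrel, so Mei controls Kestrel.
Kestrel and Mei together hold 65% + 12% = 77% of Quillon, so Mei controls Quillon.
Neither Mei nor any entity Mei controls holds any voting interest in Thornfield.
So before the transaction, Mei does not control Thornfield.
After the purchase, Mei holds 100% of Thornfield directly, and Alice's stake falls to 0%.
Mei holds 100% of Thornfield, so Mei controls Thornfield.
Mei did not control Thornfield before and does after, so the clause is triggered.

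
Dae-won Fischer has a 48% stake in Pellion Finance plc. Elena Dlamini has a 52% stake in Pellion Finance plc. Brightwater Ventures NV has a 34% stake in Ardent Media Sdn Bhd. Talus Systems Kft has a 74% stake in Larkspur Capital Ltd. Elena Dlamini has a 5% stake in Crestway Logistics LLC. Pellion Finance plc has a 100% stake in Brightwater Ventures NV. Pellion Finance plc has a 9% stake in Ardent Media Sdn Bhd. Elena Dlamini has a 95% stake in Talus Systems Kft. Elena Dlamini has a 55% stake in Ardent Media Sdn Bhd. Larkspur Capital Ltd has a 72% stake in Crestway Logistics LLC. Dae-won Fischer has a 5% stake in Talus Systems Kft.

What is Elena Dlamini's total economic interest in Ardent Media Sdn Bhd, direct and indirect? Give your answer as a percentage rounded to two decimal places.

77.36%

Elena reaches Ardent along 3 paths.
Via Pellion → Brightwater: 52% × 100% × 34% = 17.68%.
Direct stake: 55% = 55%.
Via Pellion: 52% × 9% = 4.68%.
Total: 17.68% + 55% + 4.68% = 77.36%.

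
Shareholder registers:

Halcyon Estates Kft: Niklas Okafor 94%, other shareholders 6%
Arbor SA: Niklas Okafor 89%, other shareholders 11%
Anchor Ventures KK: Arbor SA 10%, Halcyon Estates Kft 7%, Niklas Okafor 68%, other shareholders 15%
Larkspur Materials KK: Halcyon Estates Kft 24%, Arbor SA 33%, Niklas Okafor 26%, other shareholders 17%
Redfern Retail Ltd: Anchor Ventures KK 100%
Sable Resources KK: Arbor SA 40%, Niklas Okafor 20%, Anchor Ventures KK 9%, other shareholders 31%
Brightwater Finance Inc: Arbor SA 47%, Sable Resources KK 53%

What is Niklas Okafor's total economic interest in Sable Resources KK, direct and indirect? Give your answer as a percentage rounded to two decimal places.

Niklas reaches Sable along 5 paths.
Via Arbor: 89% × 40% = 35.6%.
Direct stake: 20% = 20%.
Via Arbor → Anchor: 89% × 10% × 9% = 0.801%.
Via Halcyon → Anchor: 94% × 7% × 9% = 0.5922%.
Via Anchor: 68% × 9% = 6.12%.
Total: 35.6% + 20% + 0.801% + 0.5922% + 6.12% = 63.1132%.
Rounded: 63.11%.

63.11%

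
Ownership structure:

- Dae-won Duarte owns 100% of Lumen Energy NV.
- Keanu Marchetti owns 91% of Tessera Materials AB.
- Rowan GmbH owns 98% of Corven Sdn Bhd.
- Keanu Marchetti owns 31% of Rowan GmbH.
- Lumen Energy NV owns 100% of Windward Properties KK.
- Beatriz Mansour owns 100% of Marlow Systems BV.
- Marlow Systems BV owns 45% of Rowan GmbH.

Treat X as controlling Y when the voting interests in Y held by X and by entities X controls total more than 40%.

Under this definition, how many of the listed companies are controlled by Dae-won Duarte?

Dae-won holds 100% of Lumen, so Dae-won controls Lumen.
Lumen holds 100% of Windward, so Dae-won controls Windward.
No other company's threshold is met.
Dae-won controls 2 companies.

2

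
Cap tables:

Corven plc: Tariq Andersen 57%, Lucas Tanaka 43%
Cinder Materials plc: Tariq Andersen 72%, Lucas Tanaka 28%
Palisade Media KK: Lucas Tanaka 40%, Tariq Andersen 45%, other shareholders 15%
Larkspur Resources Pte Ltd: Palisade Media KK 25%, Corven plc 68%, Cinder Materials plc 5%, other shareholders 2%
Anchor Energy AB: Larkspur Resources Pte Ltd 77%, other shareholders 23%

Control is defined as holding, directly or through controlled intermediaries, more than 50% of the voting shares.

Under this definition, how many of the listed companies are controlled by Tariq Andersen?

Tariq holds 57% of Corven, so Tariq controls Corven.
Tariq holds 72% of Cinder, so Tariq controls Cinder.
Corven and Cinder together hold 68% + 5% = 73% of Larkspur, so Tariq controls Larkspur.
Larkspur holds 77% of Anchor, so Tariq controls Anchor.
No other company's threshold is met.
Tariq controls 4 companies.

4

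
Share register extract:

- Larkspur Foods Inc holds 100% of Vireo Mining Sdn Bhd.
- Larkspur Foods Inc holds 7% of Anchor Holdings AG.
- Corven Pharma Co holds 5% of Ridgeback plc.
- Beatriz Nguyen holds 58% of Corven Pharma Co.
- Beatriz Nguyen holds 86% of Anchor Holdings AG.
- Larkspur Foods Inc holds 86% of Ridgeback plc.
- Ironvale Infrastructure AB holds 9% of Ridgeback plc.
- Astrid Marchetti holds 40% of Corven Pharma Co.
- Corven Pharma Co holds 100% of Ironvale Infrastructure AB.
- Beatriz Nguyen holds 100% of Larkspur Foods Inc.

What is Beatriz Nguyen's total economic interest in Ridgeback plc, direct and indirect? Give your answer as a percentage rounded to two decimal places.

94.12%

Beatriz reaches Ridgeback along 3 paths.
Via Corven: 58% × 5% = 2.9%.
Via Corven → Ironvale: 58% × 100% × 9% = 5.22%.
Via Larkspur: 100% × 86% = 86%.
Total: 2.9% + 5.22% + 86% = 94.12%.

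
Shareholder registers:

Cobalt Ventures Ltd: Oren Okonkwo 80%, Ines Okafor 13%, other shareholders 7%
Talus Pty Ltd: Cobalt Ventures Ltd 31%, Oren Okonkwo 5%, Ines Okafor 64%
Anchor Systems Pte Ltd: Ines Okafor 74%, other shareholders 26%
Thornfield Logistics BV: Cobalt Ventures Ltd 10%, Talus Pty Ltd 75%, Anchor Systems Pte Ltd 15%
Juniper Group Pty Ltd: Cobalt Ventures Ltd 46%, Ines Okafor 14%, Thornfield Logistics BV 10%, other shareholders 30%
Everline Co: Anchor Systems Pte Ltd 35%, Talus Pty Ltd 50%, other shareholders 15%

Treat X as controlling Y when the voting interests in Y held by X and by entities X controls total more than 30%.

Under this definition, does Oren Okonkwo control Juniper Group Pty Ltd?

Yes

Oren holds 80% of Cobalt, so Oren controls Cobalt.
Cobalt and Oren together hold 31% + 5% = 36% of Talus, so Oren controls Talus.
Cobalt and Talus together hold 10% + 75% = 85% of Thornfield, so Oren controls Thornfield.
Cobalt and Thornfield together hold 46% + 10% = 56% of Juniper, so Oren controls Juniper.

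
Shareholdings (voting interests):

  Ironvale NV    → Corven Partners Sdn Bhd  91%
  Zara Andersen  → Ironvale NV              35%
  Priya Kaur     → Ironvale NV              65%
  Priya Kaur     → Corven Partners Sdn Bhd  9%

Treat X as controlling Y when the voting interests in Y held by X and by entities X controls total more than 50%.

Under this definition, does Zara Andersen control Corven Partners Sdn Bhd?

Zara's largest direct stake is 35% in Ironvale, which does not meet the threshold, so Zara controls no company.
Neither Zara nor any entity Zara controls holds any voting interest in Corven.
So Zara does not control Corven.

No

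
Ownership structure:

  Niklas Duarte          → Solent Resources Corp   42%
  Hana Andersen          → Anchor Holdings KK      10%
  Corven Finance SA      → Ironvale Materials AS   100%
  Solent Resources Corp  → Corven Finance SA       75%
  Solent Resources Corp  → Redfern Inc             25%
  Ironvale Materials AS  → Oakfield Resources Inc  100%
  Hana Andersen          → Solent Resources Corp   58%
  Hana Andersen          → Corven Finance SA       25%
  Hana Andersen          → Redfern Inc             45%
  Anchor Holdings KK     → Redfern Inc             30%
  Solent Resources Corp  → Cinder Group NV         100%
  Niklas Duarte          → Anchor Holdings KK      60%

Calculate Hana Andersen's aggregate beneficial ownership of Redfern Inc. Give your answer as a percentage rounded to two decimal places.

62.50%

Hana reaches Redfern along 3 paths.
Via Anchor: 10% × 30% = 3%.
Via Solent: 58% × 25% = 14.5%.
Direct stake: 45% = 45%.
Total: 3% + 14.5% + 45% = 62.5%.
Rounded: 62.50%.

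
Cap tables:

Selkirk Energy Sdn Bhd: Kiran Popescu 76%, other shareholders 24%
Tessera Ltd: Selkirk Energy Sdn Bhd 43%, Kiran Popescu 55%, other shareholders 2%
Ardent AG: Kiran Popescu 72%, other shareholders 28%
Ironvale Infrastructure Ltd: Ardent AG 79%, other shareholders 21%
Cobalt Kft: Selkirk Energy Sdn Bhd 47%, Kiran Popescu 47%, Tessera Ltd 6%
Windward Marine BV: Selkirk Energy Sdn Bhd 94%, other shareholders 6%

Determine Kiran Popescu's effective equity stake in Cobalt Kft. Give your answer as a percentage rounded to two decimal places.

87.98%

Kiran reaches Cobalt along 4 paths.
Via Selkirk: 76% × 47% = 35.72%.
Direct stake: 47% = 47%.
Via Selkirk → Tessera: 76% × 43% × 6% = 1.9608%.
Via Tessera: 55% × 6% = 3.3%.
Total: 35.72% + 47% + 1.9608% + 3.3% = 87.9808%.
Rounded: 87.98%.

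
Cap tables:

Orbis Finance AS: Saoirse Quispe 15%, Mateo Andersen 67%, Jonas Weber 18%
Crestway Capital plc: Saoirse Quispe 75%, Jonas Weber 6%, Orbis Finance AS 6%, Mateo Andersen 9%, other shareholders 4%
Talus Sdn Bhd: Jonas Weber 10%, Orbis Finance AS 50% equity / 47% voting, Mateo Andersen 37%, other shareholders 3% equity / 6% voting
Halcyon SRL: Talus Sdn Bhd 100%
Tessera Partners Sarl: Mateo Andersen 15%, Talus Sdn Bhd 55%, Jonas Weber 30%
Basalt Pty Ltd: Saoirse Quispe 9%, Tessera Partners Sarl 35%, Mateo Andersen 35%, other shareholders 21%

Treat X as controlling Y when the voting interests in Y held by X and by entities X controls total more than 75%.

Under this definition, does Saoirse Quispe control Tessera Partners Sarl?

Saoirse's largest direct stake is 75% in Crestway, which does not meet the threshold, so Saoirse controls no company.
Neither Saoirse nor any entity Saoirse controls holds any voting interest in Tessera.
So Saoirse does not control Tessera.

No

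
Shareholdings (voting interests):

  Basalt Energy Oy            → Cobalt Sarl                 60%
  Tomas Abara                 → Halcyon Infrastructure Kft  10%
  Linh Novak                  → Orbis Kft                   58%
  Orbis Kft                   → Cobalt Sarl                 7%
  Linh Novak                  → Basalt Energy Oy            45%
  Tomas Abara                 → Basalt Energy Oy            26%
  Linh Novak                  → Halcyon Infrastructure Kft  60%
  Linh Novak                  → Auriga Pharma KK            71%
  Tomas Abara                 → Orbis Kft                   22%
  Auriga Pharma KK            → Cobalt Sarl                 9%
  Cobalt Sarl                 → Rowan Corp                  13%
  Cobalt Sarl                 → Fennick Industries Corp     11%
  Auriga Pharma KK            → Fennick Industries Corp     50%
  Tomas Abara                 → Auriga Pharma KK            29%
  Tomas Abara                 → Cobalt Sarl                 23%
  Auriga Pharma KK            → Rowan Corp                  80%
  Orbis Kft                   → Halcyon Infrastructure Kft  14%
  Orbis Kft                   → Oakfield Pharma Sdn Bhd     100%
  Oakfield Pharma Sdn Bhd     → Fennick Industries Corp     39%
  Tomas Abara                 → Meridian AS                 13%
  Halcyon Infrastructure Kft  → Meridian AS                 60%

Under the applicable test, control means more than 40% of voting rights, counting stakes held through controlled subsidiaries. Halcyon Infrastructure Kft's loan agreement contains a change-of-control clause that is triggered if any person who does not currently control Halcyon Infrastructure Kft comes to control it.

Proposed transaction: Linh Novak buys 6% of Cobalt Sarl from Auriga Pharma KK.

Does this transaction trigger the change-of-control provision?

The purchase adds only to Linh's holdings (Auriga's stake shrinks), so Linh is the only person who could newly come to control Halcyon.
Linh holds 58% of Orbis, so Linh controls Orbis.
Linh and Orbis together hold 60% + 14% = 74% of Halcyon, so Linh controls Halcyon.
So Linh already controls Halcyon before the transaction.
After the purchase, Linh holds 6% of Cobalt directly, and Auriga's stake falls to 3%.
Linh controlled Halcyon already, so this is not a new person acquiring control; every other person's position is unchanged or reduced.
No new person acquires control, so the clause is not triggered.

No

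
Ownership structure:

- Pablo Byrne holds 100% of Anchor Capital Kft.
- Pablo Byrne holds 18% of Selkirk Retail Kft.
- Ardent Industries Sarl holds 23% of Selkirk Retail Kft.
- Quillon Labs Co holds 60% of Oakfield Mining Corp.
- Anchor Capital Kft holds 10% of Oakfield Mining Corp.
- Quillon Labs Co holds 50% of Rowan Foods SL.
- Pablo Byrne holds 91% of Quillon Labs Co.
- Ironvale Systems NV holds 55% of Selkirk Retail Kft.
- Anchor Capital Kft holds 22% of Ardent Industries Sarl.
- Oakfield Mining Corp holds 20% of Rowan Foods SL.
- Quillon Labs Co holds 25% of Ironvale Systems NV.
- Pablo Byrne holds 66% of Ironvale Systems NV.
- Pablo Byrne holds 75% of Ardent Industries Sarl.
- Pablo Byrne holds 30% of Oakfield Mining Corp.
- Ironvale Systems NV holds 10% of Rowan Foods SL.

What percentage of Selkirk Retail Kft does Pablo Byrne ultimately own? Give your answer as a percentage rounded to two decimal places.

89.12%

Pablo reaches Selkirk along 5 paths.
Via Ironvale: 66% × 55% = 36.3%.
Via Quillon → Ironvale: 91% × 25% × 55% = 12.5125%.
Via Ardent: 75% × 23% = 17.25%.
Via Anchor → Ardent: 100% × 22% × 23% = 5.06%.
Direct stake: 18% = 18%.
Total: 36.3% + 12.5125% + 17.25% + 5.06% + 18% = 89.1225%.
Rounded: 89.12%.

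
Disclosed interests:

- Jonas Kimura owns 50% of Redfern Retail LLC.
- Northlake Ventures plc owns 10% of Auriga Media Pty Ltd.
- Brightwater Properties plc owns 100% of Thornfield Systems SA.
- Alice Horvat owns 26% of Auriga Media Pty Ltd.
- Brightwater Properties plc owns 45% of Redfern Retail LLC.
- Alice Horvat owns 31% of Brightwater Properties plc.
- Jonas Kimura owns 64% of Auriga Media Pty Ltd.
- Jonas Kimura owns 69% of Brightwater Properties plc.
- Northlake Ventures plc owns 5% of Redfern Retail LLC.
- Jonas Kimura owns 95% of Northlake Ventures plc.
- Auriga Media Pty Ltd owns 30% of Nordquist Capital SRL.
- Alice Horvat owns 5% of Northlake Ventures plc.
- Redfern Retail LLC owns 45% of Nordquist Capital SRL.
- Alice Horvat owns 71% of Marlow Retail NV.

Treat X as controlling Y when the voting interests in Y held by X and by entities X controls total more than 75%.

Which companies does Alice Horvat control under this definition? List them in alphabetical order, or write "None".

Alice's largest direct stake is 71% in Marlow, which does not meet the threshold.

None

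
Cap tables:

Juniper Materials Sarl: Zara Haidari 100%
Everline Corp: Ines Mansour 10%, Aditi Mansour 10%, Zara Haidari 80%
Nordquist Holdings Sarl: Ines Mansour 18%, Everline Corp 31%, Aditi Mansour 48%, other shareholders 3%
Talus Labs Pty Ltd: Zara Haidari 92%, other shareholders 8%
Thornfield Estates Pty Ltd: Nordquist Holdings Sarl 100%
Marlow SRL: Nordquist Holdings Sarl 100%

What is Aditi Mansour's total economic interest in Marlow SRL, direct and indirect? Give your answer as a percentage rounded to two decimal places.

Aditi reaches Marlow along 2 paths.
Via Everline → Nordquist: 10% × 31% × 100% = 3.1%.
Via Nordquist: 48% × 100% = 48%.
Total: 3.1% + 48% = 51.1%.
Rounded: 51.10%.

51.10%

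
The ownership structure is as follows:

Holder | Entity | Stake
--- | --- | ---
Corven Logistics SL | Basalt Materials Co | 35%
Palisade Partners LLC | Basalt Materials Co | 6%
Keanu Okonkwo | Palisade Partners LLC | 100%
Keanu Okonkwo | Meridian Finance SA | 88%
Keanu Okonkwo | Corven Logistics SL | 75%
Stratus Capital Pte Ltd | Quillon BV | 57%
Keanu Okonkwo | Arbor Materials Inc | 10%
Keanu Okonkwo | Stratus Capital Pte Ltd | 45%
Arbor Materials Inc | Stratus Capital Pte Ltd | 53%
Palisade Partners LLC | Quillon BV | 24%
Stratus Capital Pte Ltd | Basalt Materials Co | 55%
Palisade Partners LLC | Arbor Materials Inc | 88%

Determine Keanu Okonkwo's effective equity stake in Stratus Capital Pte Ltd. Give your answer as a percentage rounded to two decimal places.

Keanu reaches Stratus along 3 paths.
Via Palisade → Arbor: 100% × 88% × 53% = 46.64%.
Via Arbor: 10% × 53% = 5.3%.
Direct stake: 45% = 45%.
Total: 46.64% + 5.3% + 45% = 96.94%.

96.94%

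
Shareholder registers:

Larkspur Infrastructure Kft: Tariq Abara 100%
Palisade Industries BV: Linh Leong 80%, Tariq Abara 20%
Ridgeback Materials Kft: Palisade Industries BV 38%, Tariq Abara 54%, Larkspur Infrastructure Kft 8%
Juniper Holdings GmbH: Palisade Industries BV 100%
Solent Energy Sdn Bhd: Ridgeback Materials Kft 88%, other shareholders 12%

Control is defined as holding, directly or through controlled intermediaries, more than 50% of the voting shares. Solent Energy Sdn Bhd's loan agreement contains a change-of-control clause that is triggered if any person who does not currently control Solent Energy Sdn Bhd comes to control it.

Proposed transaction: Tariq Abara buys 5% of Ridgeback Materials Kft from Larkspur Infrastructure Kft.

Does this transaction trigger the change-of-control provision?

No

The purchase adds only to Tariq's holdings (Larkspur's stake shrinks), so Tariq is the only person who could newly come to control Solent.
Tariq holds 100% of Larkspur, so Tariq controls Larkspur.
Tariq and Larkspur together hold 54% + 8% = 62% of Ridgeback, so Tariq controls Ridgeback.
Ridgeback holds 88% of Solent, so Tariq controls Solent.
So Tariq already controls Solent before the transaction.
After the purchase, Tariq's direct stake in Ridgeback rises to 54% + 5% = 59%, and Larkspur's stake falls to 3%.
Tariq controlled Solent already, so this is not a new person acquiring control; every other person's position is unchanged or reduced.
No new person acquires control, so the clause is not triggered.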